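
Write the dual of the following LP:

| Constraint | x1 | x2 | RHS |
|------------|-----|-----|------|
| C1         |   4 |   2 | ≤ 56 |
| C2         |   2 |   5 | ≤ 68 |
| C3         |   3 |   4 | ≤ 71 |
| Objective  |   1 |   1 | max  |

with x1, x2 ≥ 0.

Primal max cᵀx s.t. Ax ≤ b, x ≥ 0  →  Dual min bᵀy s.t. Aᵀy ≥ c, y ≥ 0.

Minimize: z = 56y1 + 68y2 + 71y3

Subject to:
  4y1 + 2y2 + 3y3 ≥ 1
  2y1 + 5y2 + 4y3 ≥ 1
  y1, y2, y3 ≥ 0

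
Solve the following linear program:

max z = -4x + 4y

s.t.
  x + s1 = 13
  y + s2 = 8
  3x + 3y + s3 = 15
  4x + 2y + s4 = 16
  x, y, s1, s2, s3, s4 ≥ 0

Evaluate the objective at each vertex of the feasible region:
  z(0, 0) = 0
  z(4, 0) = -16
  z(3, 2) = -4
  z(0, 5) = 20  ←
The maximum is at x = 0, y = 5.

x = 0, y = 5, z = 20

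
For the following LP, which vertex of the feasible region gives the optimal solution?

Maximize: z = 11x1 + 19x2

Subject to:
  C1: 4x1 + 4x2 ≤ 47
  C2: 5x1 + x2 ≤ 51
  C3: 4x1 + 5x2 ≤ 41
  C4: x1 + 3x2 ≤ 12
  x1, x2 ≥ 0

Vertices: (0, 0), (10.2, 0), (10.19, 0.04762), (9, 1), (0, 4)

Evaluate the objective at each vertex of the feasible region:
  z(0, 0) = 0
  z(10.2, 0) = 112.2
  z(10.19, 0.04762) = 113
  z(9, 1) = 118  ←
  z(0, 4) = 76
The maximum is at x1 = 9, x2 = 1.

(9, 1)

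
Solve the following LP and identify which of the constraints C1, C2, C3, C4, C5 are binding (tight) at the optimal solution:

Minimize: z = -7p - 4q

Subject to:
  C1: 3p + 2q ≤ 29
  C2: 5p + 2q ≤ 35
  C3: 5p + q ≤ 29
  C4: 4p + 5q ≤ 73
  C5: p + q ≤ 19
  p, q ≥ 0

At p = 3, q = 10, compute slack b - a·x for each constraint:
  C1: 29 − 29 = 0  (binding)
  C2: 35 − 35 = 0  (binding)
  C3: 29 − 25 = 4  (slack)
  C4: 73 − 62 = 11  (slack)
  C5: 19 − 13 = 6  (slack)

Optimal: p = 3, q = 10
Binding: C1, C2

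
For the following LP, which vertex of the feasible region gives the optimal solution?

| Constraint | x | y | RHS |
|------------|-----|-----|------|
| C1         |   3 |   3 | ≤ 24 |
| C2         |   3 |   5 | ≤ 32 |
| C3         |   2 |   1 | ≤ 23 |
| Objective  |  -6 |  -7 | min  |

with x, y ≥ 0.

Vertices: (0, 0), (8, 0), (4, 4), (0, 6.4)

Evaluate the objective at each vertex of the feasible region:
  z(0, 0) = 0
  z(8, 0) = -48
  z(4, 4) = -52  ←
  z(0, 6.4) = -44.8
The minimum is at x = 4, y = 4.

(4, 4)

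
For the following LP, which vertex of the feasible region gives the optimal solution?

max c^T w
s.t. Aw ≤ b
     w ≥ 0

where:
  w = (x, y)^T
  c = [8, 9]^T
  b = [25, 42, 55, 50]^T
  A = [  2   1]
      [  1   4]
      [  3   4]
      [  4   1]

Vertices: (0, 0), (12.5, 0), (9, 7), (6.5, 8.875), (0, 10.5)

Evaluate the objective at each vertex of the feasible region:
  z(0, 0) = 0
  z(12.5, 0) = 100
  z(9, 7) = 135  ←
  z(6.5, 8.875) = 131.9
  z(0, 10.5) = 94.5
The maximum is at x = 9, y = 7.

(9, 7)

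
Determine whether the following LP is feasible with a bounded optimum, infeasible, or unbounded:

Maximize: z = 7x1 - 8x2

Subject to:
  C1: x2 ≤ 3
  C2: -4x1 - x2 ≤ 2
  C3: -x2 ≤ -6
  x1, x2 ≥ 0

Infeasible (no feasible solution exists)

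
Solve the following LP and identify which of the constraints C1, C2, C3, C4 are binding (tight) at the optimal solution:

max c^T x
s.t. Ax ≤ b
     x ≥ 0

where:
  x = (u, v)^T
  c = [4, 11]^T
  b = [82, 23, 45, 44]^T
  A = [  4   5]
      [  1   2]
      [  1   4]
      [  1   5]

At u = 9, v = 7, compute slack b - a·x for each constraint:
  C1: 82 − 71 = 11  (slack)
  C2: 23 − 23 = 0  (binding)
  C3: 45 − 37 = 8  (slack)
  C4: 44 − 44 = 0  (binding)

Optimal: u = 9, v = 7
Binding: C2, C4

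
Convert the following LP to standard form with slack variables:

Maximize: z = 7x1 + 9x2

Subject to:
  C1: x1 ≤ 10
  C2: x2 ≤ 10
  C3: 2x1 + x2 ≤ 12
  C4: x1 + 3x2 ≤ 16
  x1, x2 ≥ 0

max z = 7x1 + 9x2

s.t.
  x1 + s1 = 10
  x2 + s2 = 10
  2x1 + x2 + s3 = 12
  x1 + 3x2 + s4 = 16
  x1, x2, s1, s2, s3, s4 ≥ 0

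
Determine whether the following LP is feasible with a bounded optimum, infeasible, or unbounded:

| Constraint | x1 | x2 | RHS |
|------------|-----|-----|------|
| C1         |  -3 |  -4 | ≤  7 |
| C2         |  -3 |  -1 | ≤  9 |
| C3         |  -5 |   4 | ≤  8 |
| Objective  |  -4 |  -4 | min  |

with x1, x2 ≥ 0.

Unbounded (objective can decrease without bound)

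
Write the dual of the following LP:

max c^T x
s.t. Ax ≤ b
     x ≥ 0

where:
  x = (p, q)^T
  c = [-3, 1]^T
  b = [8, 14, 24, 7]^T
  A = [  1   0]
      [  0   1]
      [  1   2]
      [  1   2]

Primal max cᵀx s.t. Ax ≤ b, x ≥ 0  →  Dual min bᵀy s.t. Aᵀy ≥ c, y ≥ 0.

Minimize: z = 8y1 + 14y2 + 24y3 + 7y4

Subject to:
  y1 + y3 + y4 ≥ -3
  y2 + 2y3 + 2y4 ≥ 1
  y1, y2, y3, y4 ≥ 0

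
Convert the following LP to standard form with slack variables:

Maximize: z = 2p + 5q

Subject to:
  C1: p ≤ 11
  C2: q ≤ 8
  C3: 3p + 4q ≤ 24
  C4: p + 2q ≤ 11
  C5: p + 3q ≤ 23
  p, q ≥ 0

max z = 2p + 5q

s.t.
  p + s1 = 11
  q + s2 = 8
  3p + 4q + s3 = 24
  p + 2q + s4 = 11
  p + 3q + s5 = 23
  p, q, s1, s2, s3, s4, s5 ≥ 0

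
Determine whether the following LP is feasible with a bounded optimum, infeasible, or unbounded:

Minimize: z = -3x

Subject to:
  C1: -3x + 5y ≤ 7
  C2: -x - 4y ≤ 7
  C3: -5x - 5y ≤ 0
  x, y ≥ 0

Unbounded (objective can decrease without bound)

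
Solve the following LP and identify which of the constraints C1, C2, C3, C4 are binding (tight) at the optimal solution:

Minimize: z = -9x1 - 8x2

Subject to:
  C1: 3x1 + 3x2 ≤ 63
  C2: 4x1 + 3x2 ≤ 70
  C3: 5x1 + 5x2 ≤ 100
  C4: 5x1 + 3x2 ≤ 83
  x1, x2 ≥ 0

At x1 = 10, x2 = 10, compute slack b - a·x for each constraint:
  C1: 63 − 60 = 3  (slack)
  C2: 70 − 70 = 0  (binding)
  C3: 100 − 100 = 0  (binding)
  C4: 83 − 80 = 3  (slack)

Optimal: x1 = 10, x2 = 10
Binding: C2, C3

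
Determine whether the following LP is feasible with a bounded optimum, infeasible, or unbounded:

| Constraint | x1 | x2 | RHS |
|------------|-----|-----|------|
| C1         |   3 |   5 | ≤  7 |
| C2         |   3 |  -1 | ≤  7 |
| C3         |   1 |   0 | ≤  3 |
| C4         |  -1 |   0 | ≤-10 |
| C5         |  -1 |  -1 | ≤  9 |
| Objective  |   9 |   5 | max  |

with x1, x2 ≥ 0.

Infeasible (no feasible solution exists)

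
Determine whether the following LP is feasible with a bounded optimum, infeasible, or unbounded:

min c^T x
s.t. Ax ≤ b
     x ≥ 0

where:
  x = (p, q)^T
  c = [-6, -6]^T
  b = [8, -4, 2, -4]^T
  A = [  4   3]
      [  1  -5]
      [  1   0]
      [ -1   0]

Infeasible (no feasible solution exists)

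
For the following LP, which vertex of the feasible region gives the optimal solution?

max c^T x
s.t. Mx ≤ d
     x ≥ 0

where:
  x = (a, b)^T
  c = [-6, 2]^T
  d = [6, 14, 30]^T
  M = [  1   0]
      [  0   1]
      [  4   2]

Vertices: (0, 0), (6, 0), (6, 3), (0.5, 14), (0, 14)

Evaluate the objective at each vertex of the feasible region:
  z(0, 0) = 0
  z(6, 0) = -36
  z(6, 3) = -30
  z(0.5, 14) = 25
  z(0, 14) = 28  ←
The maximum is at a = 0, b = 14.

(0, 14)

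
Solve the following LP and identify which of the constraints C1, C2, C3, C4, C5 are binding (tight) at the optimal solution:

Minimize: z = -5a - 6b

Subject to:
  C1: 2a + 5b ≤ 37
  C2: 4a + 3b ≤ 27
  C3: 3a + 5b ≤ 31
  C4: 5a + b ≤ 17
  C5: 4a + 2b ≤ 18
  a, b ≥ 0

At a = 2, b = 5, compute slack b - a·x for each constraint:
  C1: 37 − 29 = 8  (slack)
  C2: 27 − 23 = 4  (slack)
  C3: 31 − 31 = 0  (binding)
  C4: 17 − 15 = 2  (slack)
  C5: 18 − 18 = 0  (binding)

Optimal: a = 2, b = 5
Binding: C3, C5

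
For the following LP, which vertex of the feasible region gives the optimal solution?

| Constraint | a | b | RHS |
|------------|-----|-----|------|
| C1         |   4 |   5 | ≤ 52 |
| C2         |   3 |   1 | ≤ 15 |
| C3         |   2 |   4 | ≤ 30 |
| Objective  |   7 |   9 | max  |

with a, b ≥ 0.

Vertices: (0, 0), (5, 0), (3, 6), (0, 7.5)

Evaluate the objective at each vertex of the feasible region:
  z(0, 0) = 0
  z(5, 0) = 35
  z(3, 6) = 75  ←
  z(0, 7.5) = 67.5
The maximum is at a = 3, b = 6.

(3, 6)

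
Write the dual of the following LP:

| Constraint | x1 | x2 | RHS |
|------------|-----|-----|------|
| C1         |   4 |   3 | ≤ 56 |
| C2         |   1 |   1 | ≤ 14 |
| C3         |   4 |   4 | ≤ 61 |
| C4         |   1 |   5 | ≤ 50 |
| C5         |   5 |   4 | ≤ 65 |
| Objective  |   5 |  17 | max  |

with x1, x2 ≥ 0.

Primal max cᵀx s.t. Ax ≤ b, x ≥ 0  →  Dual min bᵀy s.t. Aᵀy ≥ c, y ≥ 0.

Minimize: z = 56y1 + 14y2 + 61y3 + 50y4 + 65y5

Subject to:
  4y1 + y2 + 4y3 + y4 + 5y5 ≥ 5
  3y1 + y2 + 4y3 + 5y4 + 4y5 ≥ 17
  y1, y2, y3, y4, y5 ≥ 0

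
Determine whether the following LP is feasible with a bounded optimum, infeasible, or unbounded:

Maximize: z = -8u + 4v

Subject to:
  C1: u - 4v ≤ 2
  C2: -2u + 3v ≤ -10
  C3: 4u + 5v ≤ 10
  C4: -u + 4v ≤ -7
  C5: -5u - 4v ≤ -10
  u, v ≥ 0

Infeasible (no feasible solution exists)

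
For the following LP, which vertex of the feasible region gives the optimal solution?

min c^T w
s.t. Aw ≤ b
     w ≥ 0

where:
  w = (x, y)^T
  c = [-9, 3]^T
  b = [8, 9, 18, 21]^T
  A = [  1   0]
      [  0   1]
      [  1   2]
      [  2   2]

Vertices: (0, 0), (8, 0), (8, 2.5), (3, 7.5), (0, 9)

Evaluate the objective at each vertex of the feasible region:
  z(0, 0) = 0
  z(8, 0) = -72  ←
  z(8, 2.5) = -64.5
  z(3, 7.5) = -4.5
  z(0, 9) = 27
The minimum is at x = 8, y = 0.

(8, 0)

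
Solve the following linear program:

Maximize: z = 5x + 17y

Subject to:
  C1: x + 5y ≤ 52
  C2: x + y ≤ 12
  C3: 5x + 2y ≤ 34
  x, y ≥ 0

Evaluate the objective at each vertex of the feasible region:
  z(0, 0) = 0
  z(6.8, 0) = 34
  z(3.333, 8.667) = 164
  z(2, 10) = 180  ←
  z(0, 10.4) = 176.8
The maximum is at x = 2, y = 10.

x = 2, y = 10, z = 180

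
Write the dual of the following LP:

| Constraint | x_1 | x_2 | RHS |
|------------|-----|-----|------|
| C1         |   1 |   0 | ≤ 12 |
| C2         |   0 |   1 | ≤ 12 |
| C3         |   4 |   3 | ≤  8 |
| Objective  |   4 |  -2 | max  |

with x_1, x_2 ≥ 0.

Primal max cᵀx s.t. Ax ≤ b, x ≥ 0  →  Dual min bᵀy s.t. Aᵀy ≥ c, y ≥ 0.

Minimize: z = 12y1 + 12y2 + 8y3

Subject to:
  y1 + 4y3 ≥ 4
  y2 + 3y3 ≥ -2
  y1, y2, y3 ≥ 0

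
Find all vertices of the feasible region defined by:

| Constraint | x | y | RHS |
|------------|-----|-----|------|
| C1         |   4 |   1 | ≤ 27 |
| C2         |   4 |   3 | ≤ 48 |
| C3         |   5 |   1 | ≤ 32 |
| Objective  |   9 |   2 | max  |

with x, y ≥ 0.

(0, 0), (6.4, 0), (5, 7), (4.125, 10.5), (0, 16)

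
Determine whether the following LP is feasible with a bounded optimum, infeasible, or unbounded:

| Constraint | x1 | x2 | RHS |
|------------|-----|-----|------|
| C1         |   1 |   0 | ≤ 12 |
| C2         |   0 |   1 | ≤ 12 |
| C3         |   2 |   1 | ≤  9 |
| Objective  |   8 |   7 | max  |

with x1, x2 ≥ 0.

Feasible with a bounded optimal solution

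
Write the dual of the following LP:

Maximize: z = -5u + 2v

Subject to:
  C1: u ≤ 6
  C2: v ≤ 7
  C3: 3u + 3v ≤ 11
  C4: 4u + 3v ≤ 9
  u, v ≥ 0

Primal max cᵀx s.t. Ax ≤ b, x ≥ 0  →  Dual min bᵀy s.t. Aᵀy ≥ c, y ≥ 0.

Minimize: z = 6y1 + 7y2 + 11y3 + 9y4

Subject to:
  y1 + 3y3 + 4y4 ≥ -5
  y2 + 3y3 + 3y4 ≥ 2
  y1, y2, y3, y4 ≥ 0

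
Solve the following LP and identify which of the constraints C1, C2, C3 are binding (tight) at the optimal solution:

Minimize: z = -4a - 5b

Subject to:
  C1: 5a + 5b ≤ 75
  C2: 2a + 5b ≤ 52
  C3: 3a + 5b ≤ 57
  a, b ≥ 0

At a = 9, b = 6, compute slack b - a·x for each constraint:
  C1: 75 − 75 = 0  (binding)
  C2: 52 − 48 = 4  (slack)
  C3: 57 − 57 = 0  (binding)

Optimal: a = 9, b = 6
Binding: C1, C3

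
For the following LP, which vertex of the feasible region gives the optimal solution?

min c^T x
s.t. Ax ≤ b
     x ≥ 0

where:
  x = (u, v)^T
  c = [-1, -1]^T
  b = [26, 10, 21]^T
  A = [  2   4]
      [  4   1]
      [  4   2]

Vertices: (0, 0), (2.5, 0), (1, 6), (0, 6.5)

Evaluate the objective at each vertex of the feasible region:
  z(0, 0) = 0
  z(2.5, 0) = -2.5
  z(1, 6) = -7  ←
  z(0, 6.5) = -6.5
The minimum is at u = 1, v = 6.

(1, 6)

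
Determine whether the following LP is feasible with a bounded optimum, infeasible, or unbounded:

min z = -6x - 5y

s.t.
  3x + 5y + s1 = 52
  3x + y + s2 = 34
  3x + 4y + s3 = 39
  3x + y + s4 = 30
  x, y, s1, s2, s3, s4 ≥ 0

Feasible with a bounded optimal solution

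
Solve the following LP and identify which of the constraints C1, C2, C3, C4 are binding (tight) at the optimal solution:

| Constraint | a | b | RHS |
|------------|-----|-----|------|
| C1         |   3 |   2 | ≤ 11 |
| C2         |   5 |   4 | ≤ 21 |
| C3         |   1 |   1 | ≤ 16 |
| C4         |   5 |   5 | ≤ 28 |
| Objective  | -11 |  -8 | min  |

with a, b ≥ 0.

At a = 1, b = 4, compute slack b - a·x for each constraint:
  C1: 11 − 11 = 0  (binding)
  C2: 21 − 21 = 0  (binding)
  C3: 16 − 5 = 11  (slack)
  C4: 28 − 25 = 3  (slack)

Optimal: a = 1, b = 4
Binding: C1, C2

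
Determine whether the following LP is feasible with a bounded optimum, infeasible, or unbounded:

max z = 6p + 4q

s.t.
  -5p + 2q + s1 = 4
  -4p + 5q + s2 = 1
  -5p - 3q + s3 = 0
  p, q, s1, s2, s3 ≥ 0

Unbounded (objective can increase without bound)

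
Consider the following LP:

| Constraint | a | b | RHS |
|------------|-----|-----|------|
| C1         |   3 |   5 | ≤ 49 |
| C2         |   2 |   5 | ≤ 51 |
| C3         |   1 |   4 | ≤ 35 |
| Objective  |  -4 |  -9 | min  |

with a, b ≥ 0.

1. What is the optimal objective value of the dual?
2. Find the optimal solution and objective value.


1. -84
2. a = 3, b = 8, z = -84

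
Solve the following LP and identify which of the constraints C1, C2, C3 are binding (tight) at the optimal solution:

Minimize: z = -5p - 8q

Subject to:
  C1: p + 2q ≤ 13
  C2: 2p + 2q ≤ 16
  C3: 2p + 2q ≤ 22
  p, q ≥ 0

At p = 3, q = 5, compute slack b - a·x for each constraint:
  C1: 13 − 13 = 0  (binding)
  C2: 16 − 16 = 0  (binding)
  C3: 22 − 16 = 6  (slack)

Optimal: p = 3, q = 5
Binding: C1, C2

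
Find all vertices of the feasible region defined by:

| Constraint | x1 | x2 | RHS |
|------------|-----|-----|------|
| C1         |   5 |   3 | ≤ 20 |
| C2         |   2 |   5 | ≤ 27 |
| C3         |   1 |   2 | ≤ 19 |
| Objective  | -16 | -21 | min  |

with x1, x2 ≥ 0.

(0, 0), (4, 0), (1, 5), (0, 5.4)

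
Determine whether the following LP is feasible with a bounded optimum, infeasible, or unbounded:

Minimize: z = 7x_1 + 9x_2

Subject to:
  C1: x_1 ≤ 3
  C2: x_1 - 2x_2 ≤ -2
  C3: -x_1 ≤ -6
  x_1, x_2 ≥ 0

Infeasible (no feasible solution exists)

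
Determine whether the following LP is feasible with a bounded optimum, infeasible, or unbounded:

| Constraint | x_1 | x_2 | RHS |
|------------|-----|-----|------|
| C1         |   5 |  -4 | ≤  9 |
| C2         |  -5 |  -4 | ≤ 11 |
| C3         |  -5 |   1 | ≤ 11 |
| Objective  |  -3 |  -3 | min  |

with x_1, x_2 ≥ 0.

Unbounded (objective can decrease without bound)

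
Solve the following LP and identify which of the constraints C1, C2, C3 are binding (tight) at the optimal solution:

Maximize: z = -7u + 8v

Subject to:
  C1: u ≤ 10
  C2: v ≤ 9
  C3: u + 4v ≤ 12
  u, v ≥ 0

At u = 0, v = 3, compute slack b - a·x for each constraint:
  C1: 10 − 0 = 10  (slack)
  C2: 9 − 3 = 6  (slack)
  C3: 12 − 12 = 0  (binding)

Optimal: u = 0, v = 3
Binding: C3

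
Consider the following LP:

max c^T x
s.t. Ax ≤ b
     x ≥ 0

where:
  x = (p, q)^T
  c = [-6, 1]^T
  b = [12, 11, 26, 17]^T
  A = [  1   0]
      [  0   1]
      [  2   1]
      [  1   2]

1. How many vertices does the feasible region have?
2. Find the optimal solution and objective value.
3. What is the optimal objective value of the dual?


1. 5
2. p = 0, q = 8.5, z = 8.5
3. 8.5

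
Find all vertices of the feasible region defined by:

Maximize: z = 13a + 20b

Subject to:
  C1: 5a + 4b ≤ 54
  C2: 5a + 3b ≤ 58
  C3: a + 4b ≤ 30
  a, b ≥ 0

(0, 0), (10.8, 0), (6, 6), (0, 7.5)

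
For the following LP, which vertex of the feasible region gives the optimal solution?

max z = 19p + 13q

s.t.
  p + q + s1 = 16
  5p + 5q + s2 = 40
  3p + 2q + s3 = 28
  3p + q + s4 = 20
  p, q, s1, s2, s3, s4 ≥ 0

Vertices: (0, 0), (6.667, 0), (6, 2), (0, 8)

Evaluate the objective at each vertex of the feasible region:
  z(0, 0) = 0
  z(6.667, 0) = 126.7
  z(6, 2) = 140  ←
  z(0, 8) = 104
The maximum is at p = 6, q = 2.

(6, 2)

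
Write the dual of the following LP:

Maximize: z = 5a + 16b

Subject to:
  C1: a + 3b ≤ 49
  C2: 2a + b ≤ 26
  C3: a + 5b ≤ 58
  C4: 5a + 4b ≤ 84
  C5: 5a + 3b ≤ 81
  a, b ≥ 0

Primal max cᵀx s.t. Ax ≤ b, x ≥ 0  →  Dual min bᵀy s.t. Aᵀy ≥ c, y ≥ 0.

Minimize: z = 49y1 + 26y2 + 58y3 + 84y4 + 81y5

Subject to:
  y1 + 2y2 + y3 + 5y4 + 5y5 ≥ 5
  3y1 + y2 + 5y3 + 4y4 + 3y5 ≥ 16
  y1, y2, y3, y4, y5 ≥ 0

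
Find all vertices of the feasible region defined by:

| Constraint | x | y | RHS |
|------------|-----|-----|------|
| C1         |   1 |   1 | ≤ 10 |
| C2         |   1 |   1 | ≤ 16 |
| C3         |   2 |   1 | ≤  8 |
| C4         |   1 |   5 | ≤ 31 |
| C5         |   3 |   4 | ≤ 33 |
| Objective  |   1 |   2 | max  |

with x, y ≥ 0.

(0, 0), (4, 0), (1, 6), (0, 6.2)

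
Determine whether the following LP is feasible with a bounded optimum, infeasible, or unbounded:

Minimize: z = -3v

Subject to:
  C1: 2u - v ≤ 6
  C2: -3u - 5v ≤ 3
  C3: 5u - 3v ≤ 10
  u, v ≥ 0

Unbounded (objective can decrease without bound)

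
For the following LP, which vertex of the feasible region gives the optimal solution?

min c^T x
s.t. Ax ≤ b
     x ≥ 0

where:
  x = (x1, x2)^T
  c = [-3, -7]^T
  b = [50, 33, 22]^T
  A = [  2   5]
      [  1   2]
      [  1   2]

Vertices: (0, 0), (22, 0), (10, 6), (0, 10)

Evaluate the objective at each vertex of the feasible region:
  z(0, 0) = 0
  z(22, 0) = -66
  z(10, 6) = -72  ←
  z(0, 10) = -70
The minimum is at x1 = 10, x2 = 6.

(10, 6)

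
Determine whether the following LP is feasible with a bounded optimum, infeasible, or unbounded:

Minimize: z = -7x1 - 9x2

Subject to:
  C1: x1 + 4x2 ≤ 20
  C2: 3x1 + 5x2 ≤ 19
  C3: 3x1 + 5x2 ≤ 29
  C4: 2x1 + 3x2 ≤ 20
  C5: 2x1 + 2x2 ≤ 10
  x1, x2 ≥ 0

Feasible with a bounded optimal solution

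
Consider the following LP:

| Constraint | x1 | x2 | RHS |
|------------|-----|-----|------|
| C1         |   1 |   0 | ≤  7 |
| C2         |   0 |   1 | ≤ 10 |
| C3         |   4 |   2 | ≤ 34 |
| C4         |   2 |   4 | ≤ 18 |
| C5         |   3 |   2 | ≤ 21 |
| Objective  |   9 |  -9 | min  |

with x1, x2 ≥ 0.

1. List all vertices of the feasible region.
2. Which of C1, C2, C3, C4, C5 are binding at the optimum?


1. (0, 0), (7, 0), (6, 1.5), (0, 4.5)
2. C4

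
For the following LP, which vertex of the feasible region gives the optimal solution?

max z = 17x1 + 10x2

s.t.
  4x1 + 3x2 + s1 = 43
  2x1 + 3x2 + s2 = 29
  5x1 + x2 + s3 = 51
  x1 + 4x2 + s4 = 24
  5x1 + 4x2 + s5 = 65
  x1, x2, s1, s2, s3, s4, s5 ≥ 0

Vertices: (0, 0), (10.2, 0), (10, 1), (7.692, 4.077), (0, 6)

Evaluate the objective at each vertex of the feasible region:
  z(0, 0) = 0
  z(10.2, 0) = 173.4
  z(10, 1) = 180  ←
  z(7.692, 4.077) = 171.5
  z(0, 6) = 60
The maximum is at x1 = 10, x2 = 1.

(10, 1)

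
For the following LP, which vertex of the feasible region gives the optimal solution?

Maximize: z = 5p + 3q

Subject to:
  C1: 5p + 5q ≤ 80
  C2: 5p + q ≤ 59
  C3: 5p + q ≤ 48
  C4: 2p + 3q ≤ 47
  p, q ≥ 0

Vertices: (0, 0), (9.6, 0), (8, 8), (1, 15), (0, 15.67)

Evaluate the objective at each vertex of the feasible region:
  z(0, 0) = 0
  z(9.6, 0) = 48
  z(8, 8) = 64  ←
  z(1, 15) = 50
  z(0, 15.67) = 47
The maximum is at p = 8, q = 8.

(8, 8)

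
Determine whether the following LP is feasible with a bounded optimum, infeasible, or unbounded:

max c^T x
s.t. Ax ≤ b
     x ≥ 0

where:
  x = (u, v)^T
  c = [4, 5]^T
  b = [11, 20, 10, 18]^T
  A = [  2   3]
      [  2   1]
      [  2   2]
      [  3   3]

Feasible with a bounded optimal solution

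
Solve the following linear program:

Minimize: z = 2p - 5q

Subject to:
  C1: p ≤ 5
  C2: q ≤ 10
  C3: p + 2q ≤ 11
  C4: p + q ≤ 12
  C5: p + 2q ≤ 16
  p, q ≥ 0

Evaluate the objective at each vertex of the feasible region:
  z(0, 0) = 0
  z(5, 0) = 10
  z(5, 3) = -5
  z(0, 5.5) = -27.5  ←
The minimum is at p = 0, q = 5.5.

p = 0, q = 5.5, z = -27.5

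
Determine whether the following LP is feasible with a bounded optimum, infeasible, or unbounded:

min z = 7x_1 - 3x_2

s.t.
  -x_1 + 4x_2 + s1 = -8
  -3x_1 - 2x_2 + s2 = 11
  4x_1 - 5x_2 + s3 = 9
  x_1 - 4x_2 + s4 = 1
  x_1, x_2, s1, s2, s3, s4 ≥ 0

Infeasible (no feasible solution exists)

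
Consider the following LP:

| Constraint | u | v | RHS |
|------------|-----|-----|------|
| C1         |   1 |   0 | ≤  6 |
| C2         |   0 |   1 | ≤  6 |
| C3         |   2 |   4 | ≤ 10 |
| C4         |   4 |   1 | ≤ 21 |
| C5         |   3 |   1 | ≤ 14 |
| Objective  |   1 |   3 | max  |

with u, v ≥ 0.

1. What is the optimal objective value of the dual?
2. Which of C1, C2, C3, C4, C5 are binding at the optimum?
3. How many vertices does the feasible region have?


1. 7.5
2. C3
3. 4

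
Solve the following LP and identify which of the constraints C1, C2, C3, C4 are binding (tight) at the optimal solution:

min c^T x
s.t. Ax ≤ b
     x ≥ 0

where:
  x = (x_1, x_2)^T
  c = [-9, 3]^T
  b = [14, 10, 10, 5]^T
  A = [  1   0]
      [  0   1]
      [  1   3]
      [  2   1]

At x_1 = 2.5, x_2 = 0, compute slack b - a·x for each constraint:
  C1: 14 − 2.5 = 11.5  (slack)
  C2: 10 − 0 = 10  (slack)
  C3: 10 − 2.5 = 7.5  (slack)
  C4: 5 − 5 = 0  (binding)

Optimal: x_1 = 2.5, x_2 = 0
Binding: C4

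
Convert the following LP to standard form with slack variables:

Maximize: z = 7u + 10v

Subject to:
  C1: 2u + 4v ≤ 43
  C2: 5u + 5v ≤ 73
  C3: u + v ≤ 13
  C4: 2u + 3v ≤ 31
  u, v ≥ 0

max z = 7u + 10v

s.t.
  2u + 4v + s1 = 43
  5u + 5v + s2 = 73
  u + v + s3 = 13
  2u + 3v + s4 = 31
  u, v, s1, s2, s3, s4 ≥ 0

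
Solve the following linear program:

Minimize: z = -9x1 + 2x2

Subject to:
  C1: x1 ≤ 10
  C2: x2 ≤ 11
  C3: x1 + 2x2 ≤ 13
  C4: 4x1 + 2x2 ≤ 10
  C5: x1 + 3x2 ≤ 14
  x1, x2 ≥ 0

Evaluate the objective at each vertex of the feasible region:
  z(0, 0) = 0
  z(2.5, 0) = -22.5  ←
  z(0.2, 4.6) = 7.4
  z(0, 4.667) = 9.333
The minimum is at x1 = 2.5, x2 = 0.

x1 = 2.5, x2 = 0, z = -22.5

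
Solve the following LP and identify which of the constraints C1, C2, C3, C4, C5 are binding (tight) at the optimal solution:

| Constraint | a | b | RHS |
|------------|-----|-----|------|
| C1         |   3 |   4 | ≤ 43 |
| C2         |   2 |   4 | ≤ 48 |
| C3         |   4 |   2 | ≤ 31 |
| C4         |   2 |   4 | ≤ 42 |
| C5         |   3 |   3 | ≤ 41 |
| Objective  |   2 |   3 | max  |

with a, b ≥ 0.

At a = 1, b = 10, compute slack b - a·x for each constraint:
  C1: 43 − 43 = 0  (binding)
  C2: 48 − 42 = 6  (slack)
  C3: 31 − 24 = 7  (slack)
  C4: 42 − 42 = 0  (binding)
  C5: 41 − 33 = 8  (slack)

Optimal: a = 1, b = 10
Binding: C1, C4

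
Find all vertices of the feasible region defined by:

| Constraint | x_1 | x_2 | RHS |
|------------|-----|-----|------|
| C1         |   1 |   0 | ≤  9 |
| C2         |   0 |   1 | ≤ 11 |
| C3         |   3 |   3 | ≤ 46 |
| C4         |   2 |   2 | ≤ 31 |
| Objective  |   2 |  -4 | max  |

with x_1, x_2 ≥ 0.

(0, 0), (9, 0), (9, 6.333), (4.333, 11), (0, 11)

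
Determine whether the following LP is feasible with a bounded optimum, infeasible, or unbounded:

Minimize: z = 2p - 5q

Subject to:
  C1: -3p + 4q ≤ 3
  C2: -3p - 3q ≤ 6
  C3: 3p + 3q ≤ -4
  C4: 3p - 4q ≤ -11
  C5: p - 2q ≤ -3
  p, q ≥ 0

Infeasible (no feasible solution exists)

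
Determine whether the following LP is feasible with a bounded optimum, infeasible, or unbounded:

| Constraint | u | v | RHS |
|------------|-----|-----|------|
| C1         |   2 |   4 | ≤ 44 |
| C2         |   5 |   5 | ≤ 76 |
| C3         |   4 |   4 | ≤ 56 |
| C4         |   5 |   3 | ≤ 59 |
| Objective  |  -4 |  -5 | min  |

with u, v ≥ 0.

Feasible with a bounded optimal solution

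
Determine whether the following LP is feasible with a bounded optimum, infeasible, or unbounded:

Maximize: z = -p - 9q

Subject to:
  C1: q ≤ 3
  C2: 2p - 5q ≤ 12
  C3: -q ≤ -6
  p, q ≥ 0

Infeasible (no feasible solution exists)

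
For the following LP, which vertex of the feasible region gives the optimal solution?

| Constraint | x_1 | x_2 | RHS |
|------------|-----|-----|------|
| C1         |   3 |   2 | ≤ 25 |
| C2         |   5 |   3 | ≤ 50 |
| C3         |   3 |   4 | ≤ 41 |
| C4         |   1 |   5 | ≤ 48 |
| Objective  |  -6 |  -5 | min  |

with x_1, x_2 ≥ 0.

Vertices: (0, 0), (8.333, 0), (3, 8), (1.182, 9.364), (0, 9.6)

Evaluate the objective at each vertex of the feasible region:
  z(0, 0) = 0
  z(8.333, 0) = -50
  z(3, 8) = -58  ←
  z(1.182, 9.364) = -53.91
  z(0, 9.6) = -48
The minimum is at x_1 = 3, x_2 = 8.

(3, 8)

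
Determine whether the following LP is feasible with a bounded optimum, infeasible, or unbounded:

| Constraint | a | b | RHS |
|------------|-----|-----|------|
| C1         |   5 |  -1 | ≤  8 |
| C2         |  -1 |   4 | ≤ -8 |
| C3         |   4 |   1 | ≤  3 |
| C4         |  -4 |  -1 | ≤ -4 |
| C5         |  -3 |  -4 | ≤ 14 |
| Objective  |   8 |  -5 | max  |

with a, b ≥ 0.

Infeasible (no feasible solution exists)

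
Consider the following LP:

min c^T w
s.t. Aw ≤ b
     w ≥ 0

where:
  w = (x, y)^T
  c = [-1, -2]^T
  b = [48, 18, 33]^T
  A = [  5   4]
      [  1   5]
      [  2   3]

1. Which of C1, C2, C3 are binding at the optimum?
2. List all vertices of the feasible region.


1. C1, C2
2. (0, 0), (9.6, 0), (8, 2), (0, 3.6)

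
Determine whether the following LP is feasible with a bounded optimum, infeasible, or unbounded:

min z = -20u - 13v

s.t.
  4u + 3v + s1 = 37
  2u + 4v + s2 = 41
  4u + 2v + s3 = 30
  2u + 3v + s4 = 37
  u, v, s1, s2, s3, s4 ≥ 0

Feasible with a bounded optimal solution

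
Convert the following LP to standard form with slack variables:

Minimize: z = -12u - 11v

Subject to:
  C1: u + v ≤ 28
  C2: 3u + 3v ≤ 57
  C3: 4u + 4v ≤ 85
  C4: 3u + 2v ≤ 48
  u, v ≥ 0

min z = -12u - 11v

s.t.
  u + v + s1 = 28
  3u + 3v + s2 = 57
  4u + 4v + s3 = 85
  3u + 2v + s4 = 48
  u, v, s1, s2, s3, s4 ≥ 0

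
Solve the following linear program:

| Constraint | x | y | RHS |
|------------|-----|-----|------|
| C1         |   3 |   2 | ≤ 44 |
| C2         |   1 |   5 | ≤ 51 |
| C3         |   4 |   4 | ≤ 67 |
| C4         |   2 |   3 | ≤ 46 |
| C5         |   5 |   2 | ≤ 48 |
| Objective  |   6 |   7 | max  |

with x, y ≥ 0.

Evaluate the objective at each vertex of the feasible region:
  z(0, 0) = 0
  z(9.6, 0) = 57.6
  z(6, 9) = 99  ←
  z(0, 10.2) = 71.4
The maximum is at x = 6, y = 9.

x = 6, y = 9, z = 99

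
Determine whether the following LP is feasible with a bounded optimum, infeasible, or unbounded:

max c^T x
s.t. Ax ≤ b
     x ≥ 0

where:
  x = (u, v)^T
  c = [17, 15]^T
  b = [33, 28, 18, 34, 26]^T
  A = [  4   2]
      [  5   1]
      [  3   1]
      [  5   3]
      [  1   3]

Feasible with a bounded optimal solution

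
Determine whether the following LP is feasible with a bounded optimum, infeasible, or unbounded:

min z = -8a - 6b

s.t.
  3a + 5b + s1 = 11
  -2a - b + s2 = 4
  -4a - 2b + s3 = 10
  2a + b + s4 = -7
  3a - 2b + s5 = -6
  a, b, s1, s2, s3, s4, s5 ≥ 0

Infeasible (no feasible solution exists)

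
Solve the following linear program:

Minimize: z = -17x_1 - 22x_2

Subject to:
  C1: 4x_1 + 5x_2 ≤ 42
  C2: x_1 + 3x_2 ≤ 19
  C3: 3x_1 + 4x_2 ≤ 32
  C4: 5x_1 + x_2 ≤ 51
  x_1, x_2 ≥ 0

Evaluate the objective at each vertex of the feasible region:
  z(0, 0) = 0
  z(10.2, 0) = -173.4
  z(10.14, 0.2857) = -178.7
  z(8, 2) = -180  ←
  z(4, 5) = -178
  z(0, 6.333) = -139.3
The minimum is at x_1 = 8, x_2 = 2.

x_1 = 8, x_2 = 2, z = -180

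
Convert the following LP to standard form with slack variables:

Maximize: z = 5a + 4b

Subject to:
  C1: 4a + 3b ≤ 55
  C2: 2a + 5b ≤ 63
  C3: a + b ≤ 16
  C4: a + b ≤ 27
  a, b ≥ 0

max z = 5a + 4b

s.t.
  4a + 3b + s1 = 55
  2a + 5b + s2 = 63
  a + b + s3 = 16
  a + b + s4 = 27
  a, b, s1, s2, s3, s4 ≥ 0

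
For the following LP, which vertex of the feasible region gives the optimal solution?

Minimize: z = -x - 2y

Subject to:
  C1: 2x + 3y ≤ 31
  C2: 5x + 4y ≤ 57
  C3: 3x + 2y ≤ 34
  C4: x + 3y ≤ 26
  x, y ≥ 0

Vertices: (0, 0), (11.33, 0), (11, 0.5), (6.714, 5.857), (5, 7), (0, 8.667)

Evaluate the objective at each vertex of the feasible region:
  z(0, 0) = 0
  z(11.33, 0) = -11.33
  z(11, 0.5) = -12
  z(6.714, 5.857) = -18.43
  z(5, 7) = -19  ←
  z(0, 8.667) = -17.33
The minimum is at x = 5, y = 7.

(5, 7)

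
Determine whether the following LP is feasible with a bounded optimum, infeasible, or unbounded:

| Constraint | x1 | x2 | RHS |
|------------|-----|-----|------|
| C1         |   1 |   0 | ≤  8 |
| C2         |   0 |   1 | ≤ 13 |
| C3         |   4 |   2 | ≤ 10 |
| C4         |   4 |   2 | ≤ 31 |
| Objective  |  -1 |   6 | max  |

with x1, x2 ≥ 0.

Feasible with a bounded optimal solution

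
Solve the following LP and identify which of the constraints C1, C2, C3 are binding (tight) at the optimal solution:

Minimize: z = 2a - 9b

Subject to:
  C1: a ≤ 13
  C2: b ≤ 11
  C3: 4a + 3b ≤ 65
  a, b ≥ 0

At a = 0, b = 11, compute slack b - a·x for each constraint:
  C1: 13 − 0 = 13  (slack)
  C2: 11 − 11 = 0  (binding)
  C3: 65 − 33 = 32  (slack)

Optimal: a = 0, b = 11
Binding: C2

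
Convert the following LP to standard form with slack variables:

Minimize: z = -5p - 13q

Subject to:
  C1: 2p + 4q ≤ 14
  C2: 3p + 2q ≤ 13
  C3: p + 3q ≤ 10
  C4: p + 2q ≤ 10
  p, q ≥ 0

min z = -5p - 13q

s.t.
  2p + 4q + s1 = 14
  3p + 2q + s2 = 13
  p + 3q + s3 = 10
  p + 2q + s4 = 10
  p, q, s1, s2, s3, s4 ≥ 0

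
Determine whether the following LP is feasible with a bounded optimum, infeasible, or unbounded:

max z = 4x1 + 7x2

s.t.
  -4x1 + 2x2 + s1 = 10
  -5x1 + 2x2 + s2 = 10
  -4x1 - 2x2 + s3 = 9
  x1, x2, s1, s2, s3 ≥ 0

Unbounded (objective can increase without bound)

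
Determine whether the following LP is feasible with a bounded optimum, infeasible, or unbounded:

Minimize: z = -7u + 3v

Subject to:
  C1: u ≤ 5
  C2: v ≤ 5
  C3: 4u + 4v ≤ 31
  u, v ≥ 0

Feasible with a bounded optimal solution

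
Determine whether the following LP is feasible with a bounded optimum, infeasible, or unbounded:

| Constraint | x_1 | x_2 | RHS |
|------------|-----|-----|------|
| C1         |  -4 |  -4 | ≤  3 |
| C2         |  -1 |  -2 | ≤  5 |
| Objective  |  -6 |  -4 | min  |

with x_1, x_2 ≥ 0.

Unbounded (objective can decrease without bound)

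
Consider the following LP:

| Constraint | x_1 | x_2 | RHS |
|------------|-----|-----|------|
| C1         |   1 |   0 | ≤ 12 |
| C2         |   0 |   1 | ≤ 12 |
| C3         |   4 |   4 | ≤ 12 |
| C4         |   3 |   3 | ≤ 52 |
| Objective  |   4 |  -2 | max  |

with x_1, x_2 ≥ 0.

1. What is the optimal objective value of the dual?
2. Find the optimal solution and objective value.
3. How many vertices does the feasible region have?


1. 12
2. x_1 = 3, x_2 = 0, z = 12
3. 3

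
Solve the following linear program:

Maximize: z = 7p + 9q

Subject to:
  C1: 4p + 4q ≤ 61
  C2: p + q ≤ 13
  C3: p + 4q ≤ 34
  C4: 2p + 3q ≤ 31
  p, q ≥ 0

Evaluate the objective at each vertex of the feasible region:
  z(0, 0) = 0
  z(13, 0) = 91
  z(8, 5) = 101  ←
  z(4.4, 7.4) = 97.4
  z(0, 8.5) = 76.5
The maximum is at p = 8, q = 5.

p = 8, q = 5, z = 101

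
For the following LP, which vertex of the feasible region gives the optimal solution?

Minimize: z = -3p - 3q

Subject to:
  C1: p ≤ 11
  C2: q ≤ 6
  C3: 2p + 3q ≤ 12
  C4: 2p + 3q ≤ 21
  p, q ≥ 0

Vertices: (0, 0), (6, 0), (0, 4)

Evaluate the objective at each vertex of the feasible region:
  z(0, 0) = 0
  z(6, 0) = -18  ←
  z(0, 4) = -12
The minimum is at p = 6, q = 0.

(6, 0)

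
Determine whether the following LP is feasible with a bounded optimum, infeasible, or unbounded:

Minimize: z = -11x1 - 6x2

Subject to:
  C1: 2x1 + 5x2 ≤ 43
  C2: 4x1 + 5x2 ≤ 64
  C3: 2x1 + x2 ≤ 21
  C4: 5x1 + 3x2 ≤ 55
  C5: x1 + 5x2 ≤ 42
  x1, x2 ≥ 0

Feasible with a bounded optimal solution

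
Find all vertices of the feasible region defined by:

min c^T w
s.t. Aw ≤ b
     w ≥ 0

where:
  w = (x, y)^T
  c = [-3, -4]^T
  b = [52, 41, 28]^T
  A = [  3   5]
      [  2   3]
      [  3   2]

(0, 0), (9.333, 0), (4, 8), (0, 10.4)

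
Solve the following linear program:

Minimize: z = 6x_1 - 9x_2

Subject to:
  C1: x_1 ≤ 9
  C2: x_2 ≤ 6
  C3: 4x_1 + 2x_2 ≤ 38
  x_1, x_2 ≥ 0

Evaluate the objective at each vertex of the feasible region:
  z(0, 0) = 0
  z(9, 0) = 54
  z(9, 1) = 45
  z(6.5, 6) = -15
  z(0, 6) = -54  ←
The minimum is at x_1 = 0, x_2 = 6.

x_1 = 0, x_2 = 6, z = -54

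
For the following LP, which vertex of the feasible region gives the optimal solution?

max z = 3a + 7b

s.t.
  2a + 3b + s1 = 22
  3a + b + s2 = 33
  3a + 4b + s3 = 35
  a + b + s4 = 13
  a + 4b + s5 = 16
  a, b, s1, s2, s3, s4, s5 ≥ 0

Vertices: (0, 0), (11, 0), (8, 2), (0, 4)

Evaluate the objective at each vertex of the feasible region:
  z(0, 0) = 0
  z(11, 0) = 33
  z(8, 2) = 38  ←
  z(0, 4) = 28
The maximum is at a = 8, b = 2.

(8, 2)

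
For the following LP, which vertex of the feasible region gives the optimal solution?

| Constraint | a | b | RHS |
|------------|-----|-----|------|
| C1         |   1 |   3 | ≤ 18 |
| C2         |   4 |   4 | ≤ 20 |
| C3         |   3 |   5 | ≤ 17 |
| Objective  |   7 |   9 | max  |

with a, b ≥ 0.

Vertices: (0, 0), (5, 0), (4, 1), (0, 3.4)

Evaluate the objective at each vertex of the feasible region:
  z(0, 0) = 0
  z(5, 0) = 35
  z(4, 1) = 37  ←
  z(0, 3.4) = 30.6
The maximum is at a = 4, b = 1.

(4, 1)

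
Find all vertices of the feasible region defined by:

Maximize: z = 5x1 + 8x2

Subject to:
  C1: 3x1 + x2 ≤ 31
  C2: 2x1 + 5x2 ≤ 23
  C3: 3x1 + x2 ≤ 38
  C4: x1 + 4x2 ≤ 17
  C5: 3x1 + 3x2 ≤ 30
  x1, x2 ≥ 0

(0, 0), (10, 0), (9, 1), (2.333, 3.667), (0, 4.25)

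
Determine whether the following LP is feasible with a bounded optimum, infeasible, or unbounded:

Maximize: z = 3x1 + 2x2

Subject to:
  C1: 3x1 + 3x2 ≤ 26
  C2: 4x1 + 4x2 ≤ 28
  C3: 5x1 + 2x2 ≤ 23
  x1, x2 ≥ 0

Feasible with a bounded optimal solution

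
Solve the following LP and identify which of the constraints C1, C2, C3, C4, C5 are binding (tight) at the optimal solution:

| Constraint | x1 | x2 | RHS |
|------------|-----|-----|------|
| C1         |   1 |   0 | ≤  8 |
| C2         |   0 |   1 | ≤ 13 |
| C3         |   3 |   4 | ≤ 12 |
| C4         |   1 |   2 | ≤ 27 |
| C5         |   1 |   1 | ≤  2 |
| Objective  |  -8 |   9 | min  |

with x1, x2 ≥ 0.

At x1 = 2, x2 = 0, compute slack b - a·x for each constraint:
  C1: 8 − 2 = 6  (slack)
  C2: 13 − 0 = 13  (slack)
  C3: 12 − 6 = 6  (slack)
  C4: 27 − 2 = 25  (slack)
  C5: 2 − 2 = 0  (binding)

Optimal: x1 = 2, x2 = 0
Binding: C5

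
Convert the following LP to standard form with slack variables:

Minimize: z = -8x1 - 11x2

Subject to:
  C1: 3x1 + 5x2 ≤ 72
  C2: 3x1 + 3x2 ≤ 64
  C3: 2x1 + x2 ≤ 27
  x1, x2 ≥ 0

min z = -8x1 - 11x2

s.t.
  3x1 + 5x2 + s1 = 72
  3x1 + 3x2 + s2 = 64
  2x1 + x2 + s3 = 27
  x1, x2, s1, s2, s3 ≥ 0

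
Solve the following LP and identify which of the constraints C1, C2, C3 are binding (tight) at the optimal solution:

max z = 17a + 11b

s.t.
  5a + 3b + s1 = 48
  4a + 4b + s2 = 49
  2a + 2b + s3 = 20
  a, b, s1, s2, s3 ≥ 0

At a = 9, b = 1, compute slack b - a·x for each constraint:
  C1: 48 − 48 = 0  (binding)
  C2: 49 − 40 = 9  (slack)
  C3: 20 − 20 = 0  (binding)

Optimal: a = 9, b = 1
Binding: C1, C3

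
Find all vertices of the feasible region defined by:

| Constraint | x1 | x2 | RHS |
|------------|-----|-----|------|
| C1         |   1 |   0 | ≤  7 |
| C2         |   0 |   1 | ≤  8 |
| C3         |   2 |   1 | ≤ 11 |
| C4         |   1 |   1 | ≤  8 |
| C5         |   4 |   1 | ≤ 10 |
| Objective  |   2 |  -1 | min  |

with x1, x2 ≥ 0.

(0, 0), (2.5, 0), (0.6667, 7.333), (0, 8)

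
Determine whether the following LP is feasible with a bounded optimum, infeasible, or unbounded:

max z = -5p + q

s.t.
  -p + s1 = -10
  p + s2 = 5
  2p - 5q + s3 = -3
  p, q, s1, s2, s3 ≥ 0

Infeasible (no feasible solution exists)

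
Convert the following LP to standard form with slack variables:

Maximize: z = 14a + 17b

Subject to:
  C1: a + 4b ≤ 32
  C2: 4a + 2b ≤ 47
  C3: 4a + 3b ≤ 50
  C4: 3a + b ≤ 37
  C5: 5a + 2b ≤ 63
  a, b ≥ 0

max z = 14a + 17b

s.t.
  a + 4b + s1 = 32
  4a + 2b + s2 = 47
  4a + 3b + s3 = 50
  3a + b + s4 = 37
  5a + 2b + s5 = 63
  a, b, s1, s2, s3, s4, s5 ≥ 0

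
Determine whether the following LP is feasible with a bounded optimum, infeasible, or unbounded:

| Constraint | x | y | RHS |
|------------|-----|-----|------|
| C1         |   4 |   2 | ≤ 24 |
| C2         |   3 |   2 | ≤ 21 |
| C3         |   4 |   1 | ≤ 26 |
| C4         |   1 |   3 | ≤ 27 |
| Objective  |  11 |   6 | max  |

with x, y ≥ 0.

Feasible with a bounded optimal solution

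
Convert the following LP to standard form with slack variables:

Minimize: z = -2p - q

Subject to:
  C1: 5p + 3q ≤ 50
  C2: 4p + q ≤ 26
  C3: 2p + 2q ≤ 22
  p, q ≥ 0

min z = -2p - q

s.t.
  5p + 3q + s1 = 50
  4p + q + s2 = 26
  2p + 2q + s3 = 22
  p, q, s1, s2, s3 ≥ 0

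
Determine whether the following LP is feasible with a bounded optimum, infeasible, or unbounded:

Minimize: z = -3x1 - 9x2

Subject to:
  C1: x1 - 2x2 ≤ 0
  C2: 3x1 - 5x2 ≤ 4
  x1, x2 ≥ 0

Unbounded (objective can decrease without bound)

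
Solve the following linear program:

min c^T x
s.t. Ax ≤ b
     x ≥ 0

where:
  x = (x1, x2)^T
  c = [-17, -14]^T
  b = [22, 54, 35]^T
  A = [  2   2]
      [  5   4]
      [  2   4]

Evaluate the objective at each vertex of the feasible region:
  z(0, 0) = 0
  z(10.8, 0) = -183.6
  z(10, 1) = -184  ←
  z(4.5, 6.5) = -167.5
  z(0, 8.75) = -122.5
The minimum is at x1 = 10, x2 = 1.

x1 = 10, x2 = 1, z = -184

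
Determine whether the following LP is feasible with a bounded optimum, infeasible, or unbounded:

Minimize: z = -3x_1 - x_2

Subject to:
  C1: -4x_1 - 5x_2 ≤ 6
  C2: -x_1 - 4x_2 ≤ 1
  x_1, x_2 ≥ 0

Unbounded (objective can decrease without bound)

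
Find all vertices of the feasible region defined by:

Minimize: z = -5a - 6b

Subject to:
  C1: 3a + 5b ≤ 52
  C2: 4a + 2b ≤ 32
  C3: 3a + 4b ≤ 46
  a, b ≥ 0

(0, 0), (8, 0), (4, 8), (0, 10.4)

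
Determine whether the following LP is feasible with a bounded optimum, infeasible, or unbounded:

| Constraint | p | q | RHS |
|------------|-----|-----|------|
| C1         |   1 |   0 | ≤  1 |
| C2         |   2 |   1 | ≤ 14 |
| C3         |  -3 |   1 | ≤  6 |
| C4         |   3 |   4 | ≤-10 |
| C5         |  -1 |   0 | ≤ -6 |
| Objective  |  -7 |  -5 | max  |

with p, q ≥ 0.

Infeasible (no feasible solution exists)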